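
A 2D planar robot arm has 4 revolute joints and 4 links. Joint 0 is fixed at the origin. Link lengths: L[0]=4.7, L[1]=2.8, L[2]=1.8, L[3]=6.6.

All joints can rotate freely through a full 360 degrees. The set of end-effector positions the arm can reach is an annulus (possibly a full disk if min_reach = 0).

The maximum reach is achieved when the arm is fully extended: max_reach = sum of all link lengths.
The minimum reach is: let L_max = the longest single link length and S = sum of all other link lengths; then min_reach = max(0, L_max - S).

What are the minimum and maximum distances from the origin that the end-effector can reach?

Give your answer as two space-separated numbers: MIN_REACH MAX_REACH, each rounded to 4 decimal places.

Answer: 0.0000 15.9000

Derivation:
Link lengths: [4.7, 2.8, 1.8, 6.6]
max_reach = 4.7 + 2.8 + 1.8 + 6.6 = 15.9
L_max = max([4.7, 2.8, 1.8, 6.6]) = 6.6
S (sum of others) = 15.9 - 6.6 = 9.3
min_reach = max(0, 6.6 - 9.3) = max(0, -2.7) = 0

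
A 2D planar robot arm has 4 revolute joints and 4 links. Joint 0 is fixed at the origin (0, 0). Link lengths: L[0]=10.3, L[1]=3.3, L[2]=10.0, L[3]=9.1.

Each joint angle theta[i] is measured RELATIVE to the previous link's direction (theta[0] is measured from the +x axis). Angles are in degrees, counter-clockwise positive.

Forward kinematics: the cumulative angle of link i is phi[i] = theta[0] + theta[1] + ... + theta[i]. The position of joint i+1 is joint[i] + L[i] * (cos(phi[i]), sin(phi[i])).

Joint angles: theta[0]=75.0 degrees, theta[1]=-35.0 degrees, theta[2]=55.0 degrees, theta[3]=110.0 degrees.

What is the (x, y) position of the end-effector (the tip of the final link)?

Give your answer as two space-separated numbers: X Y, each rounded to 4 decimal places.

Answer: -3.9252 18.1864

Derivation:
joint[0] = (0.0000, 0.0000)  (base)
link 0: phi[0] = 75 = 75 deg
  cos(75 deg) = 0.2588, sin(75 deg) = 0.9659
  joint[1] = (0.0000, 0.0000) + 10.3 * (0.2588, 0.9659) = (0.0000 + 2.6658, 0.0000 + 9.9490) = (2.6658, 9.9490)
link 1: phi[1] = 75 + -35 = 40 deg
  cos(40 deg) = 0.7660, sin(40 deg) = 0.6428
  joint[2] = (2.6658, 9.9490) + 3.3 * (0.7660, 0.6428) = (2.6658 + 2.5279, 9.9490 + 2.1212) = (5.1938, 12.0702)
link 2: phi[2] = 75 + -35 + 55 = 95 deg
  cos(95 deg) = -0.0872, sin(95 deg) = 0.9962
  joint[3] = (5.1938, 12.0702) + 10 * (-0.0872, 0.9962) = (5.1938 + -0.8716, 12.0702 + 9.9619) = (4.3222, 22.0322)
link 3: phi[3] = 75 + -35 + 55 + 110 = 205 deg
  cos(205 deg) = -0.9063, sin(205 deg) = -0.4226
  joint[4] = (4.3222, 22.0322) + 9.1 * (-0.9063, -0.4226) = (4.3222 + -8.2474, 22.0322 + -3.8458) = (-3.9252, 18.1864)
End effector: (-3.9252, 18.1864)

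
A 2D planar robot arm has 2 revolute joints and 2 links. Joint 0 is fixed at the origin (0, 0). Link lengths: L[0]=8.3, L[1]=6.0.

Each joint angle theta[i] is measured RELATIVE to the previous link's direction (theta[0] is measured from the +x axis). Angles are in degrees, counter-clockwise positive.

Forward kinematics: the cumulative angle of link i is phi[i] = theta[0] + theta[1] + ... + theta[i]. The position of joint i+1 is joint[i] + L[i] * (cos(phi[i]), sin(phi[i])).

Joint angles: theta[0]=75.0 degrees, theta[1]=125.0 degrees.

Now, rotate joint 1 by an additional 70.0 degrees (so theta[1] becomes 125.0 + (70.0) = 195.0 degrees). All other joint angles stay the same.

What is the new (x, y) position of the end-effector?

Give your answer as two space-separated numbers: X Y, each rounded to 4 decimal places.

joint[0] = (0.0000, 0.0000)  (base)
link 0: phi[0] = 75 = 75 deg
  cos(75 deg) = 0.2588, sin(75 deg) = 0.9659
  joint[1] = (0.0000, 0.0000) + 8.3 * (0.2588, 0.9659) = (0.0000 + 2.1482, 0.0000 + 8.0172) = (2.1482, 8.0172)
link 1: phi[1] = 75 + 195 = 270 deg
  cos(270 deg) = -0.0000, sin(270 deg) = -1.0000
  joint[2] = (2.1482, 8.0172) + 6 * (-0.0000, -1.0000) = (2.1482 + -0.0000, 8.0172 + -6.0000) = (2.1482, 2.0172)
End effector: (2.1482, 2.0172)

Answer: 2.1482 2.0172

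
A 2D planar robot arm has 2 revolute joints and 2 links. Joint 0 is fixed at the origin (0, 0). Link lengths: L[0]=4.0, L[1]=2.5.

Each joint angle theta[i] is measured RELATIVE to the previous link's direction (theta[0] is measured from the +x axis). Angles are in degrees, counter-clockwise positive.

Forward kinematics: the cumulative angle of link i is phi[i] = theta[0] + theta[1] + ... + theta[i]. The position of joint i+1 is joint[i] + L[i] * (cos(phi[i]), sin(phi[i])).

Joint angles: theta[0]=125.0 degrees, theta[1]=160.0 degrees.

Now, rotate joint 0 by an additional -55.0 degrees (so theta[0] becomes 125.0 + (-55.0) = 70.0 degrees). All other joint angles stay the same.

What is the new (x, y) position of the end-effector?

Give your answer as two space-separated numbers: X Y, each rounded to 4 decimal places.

joint[0] = (0.0000, 0.0000)  (base)
link 0: phi[0] = 70 = 70 deg
  cos(70 deg) = 0.3420, sin(70 deg) = 0.9397
  joint[1] = (0.0000, 0.0000) + 4 * (0.3420, 0.9397) = (0.0000 + 1.3681, 0.0000 + 3.7588) = (1.3681, 3.7588)
link 1: phi[1] = 70 + 160 = 230 deg
  cos(230 deg) = -0.6428, sin(230 deg) = -0.7660
  joint[2] = (1.3681, 3.7588) + 2.5 * (-0.6428, -0.7660) = (1.3681 + -1.6070, 3.7588 + -1.9151) = (-0.2389, 1.8437)
End effector: (-0.2389, 1.8437)

Answer: -0.2389 1.8437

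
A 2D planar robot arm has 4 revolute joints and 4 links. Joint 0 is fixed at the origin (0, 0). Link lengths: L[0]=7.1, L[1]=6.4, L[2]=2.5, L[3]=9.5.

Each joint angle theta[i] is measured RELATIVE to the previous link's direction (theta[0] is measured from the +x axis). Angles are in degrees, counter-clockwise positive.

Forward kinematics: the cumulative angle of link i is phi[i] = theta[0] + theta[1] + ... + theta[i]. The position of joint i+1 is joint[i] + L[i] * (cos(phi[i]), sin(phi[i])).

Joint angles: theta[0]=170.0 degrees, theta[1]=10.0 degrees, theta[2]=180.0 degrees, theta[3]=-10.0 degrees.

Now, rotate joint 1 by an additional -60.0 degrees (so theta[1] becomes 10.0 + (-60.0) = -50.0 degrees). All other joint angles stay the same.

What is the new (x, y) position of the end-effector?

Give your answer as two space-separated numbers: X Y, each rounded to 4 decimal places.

joint[0] = (0.0000, 0.0000)  (base)
link 0: phi[0] = 170 = 170 deg
  cos(170 deg) = -0.9848, sin(170 deg) = 0.1736
  joint[1] = (0.0000, 0.0000) + 7.1 * (-0.9848, 0.1736) = (0.0000 + -6.9921, 0.0000 + 1.2329) = (-6.9921, 1.2329)
link 1: phi[1] = 170 + -50 = 120 deg
  cos(120 deg) = -0.5000, sin(120 deg) = 0.8660
  joint[2] = (-6.9921, 1.2329) + 6.4 * (-0.5000, 0.8660) = (-6.9921 + -3.2000, 1.2329 + 5.5426) = (-10.1921, 6.7755)
link 2: phi[2] = 170 + -50 + 180 = 300 deg
  cos(300 deg) = 0.5000, sin(300 deg) = -0.8660
  joint[3] = (-10.1921, 6.7755) + 2.5 * (0.5000, -0.8660) = (-10.1921 + 1.2500, 6.7755 + -2.1651) = (-8.9421, 4.6104)
link 3: phi[3] = 170 + -50 + 180 + -10 = 290 deg
  cos(290 deg) = 0.3420, sin(290 deg) = -0.9397
  joint[4] = (-8.9421, 4.6104) + 9.5 * (0.3420, -0.9397) = (-8.9421 + 3.2492, 4.6104 + -8.9271) = (-5.6929, -4.3167)
End effector: (-5.6929, -4.3167)

Answer: -5.6929 -4.3167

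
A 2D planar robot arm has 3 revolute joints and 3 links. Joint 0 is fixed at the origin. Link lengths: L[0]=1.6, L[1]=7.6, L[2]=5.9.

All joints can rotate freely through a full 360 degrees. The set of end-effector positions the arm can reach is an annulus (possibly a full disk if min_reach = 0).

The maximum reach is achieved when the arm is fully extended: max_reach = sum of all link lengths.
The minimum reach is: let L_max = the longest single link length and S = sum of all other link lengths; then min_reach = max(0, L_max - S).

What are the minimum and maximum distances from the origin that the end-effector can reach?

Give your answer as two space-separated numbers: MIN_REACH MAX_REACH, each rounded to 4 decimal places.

Link lengths: [1.6, 7.6, 5.9]
max_reach = 1.6 + 7.6 + 5.9 = 15.1
L_max = max([1.6, 7.6, 5.9]) = 7.6
S (sum of others) = 15.1 - 7.6 = 7.5
min_reach = max(0, 7.6 - 7.5) = max(0, 0.1) = 0.1

Answer: 0.1000 15.1000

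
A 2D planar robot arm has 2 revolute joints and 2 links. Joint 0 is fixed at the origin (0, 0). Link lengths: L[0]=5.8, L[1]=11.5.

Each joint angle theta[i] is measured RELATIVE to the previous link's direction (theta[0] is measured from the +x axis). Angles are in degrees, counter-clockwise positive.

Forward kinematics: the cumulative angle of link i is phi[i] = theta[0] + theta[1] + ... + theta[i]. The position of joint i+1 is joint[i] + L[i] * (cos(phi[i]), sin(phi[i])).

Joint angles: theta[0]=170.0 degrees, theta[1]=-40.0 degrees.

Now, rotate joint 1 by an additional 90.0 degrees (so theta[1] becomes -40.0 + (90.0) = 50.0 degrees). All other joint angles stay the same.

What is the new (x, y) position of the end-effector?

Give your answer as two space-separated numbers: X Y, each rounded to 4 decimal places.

Answer: -14.5214 -6.3849

Derivation:
joint[0] = (0.0000, 0.0000)  (base)
link 0: phi[0] = 170 = 170 deg
  cos(170 deg) = -0.9848, sin(170 deg) = 0.1736
  joint[1] = (0.0000, 0.0000) + 5.8 * (-0.9848, 0.1736) = (0.0000 + -5.7119, 0.0000 + 1.0072) = (-5.7119, 1.0072)
link 1: phi[1] = 170 + 50 = 220 deg
  cos(220 deg) = -0.7660, sin(220 deg) = -0.6428
  joint[2] = (-5.7119, 1.0072) + 11.5 * (-0.7660, -0.6428) = (-5.7119 + -8.8095, 1.0072 + -7.3921) = (-14.5214, -6.3849)
End effector: (-14.5214, -6.3849)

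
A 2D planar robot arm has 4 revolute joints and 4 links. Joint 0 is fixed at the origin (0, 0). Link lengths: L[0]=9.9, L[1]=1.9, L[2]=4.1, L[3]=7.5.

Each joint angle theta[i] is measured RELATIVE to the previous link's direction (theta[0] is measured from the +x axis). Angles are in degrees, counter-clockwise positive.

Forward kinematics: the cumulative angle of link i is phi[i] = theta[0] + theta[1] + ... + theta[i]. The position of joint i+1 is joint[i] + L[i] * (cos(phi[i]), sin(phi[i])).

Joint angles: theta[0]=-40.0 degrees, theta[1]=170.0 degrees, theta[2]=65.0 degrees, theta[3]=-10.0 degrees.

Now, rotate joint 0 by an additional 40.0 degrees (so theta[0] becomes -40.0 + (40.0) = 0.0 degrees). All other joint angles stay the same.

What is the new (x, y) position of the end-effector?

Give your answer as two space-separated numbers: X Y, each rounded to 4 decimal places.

joint[0] = (0.0000, 0.0000)  (base)
link 0: phi[0] = 0 = 0 deg
  cos(0 deg) = 1.0000, sin(0 deg) = 0.0000
  joint[1] = (0.0000, 0.0000) + 9.9 * (1.0000, 0.0000) = (0.0000 + 9.9000, 0.0000 + 0.0000) = (9.9000, 0.0000)
link 1: phi[1] = 0 + 170 = 170 deg
  cos(170 deg) = -0.9848, sin(170 deg) = 0.1736
  joint[2] = (9.9000, 0.0000) + 1.9 * (-0.9848, 0.1736) = (9.9000 + -1.8711, 0.0000 + 0.3299) = (8.0289, 0.3299)
link 2: phi[2] = 0 + 170 + 65 = 235 deg
  cos(235 deg) = -0.5736, sin(235 deg) = -0.8192
  joint[3] = (8.0289, 0.3299) + 4.1 * (-0.5736, -0.8192) = (8.0289 + -2.3517, 0.3299 + -3.3585) = (5.6772, -3.0286)
link 3: phi[3] = 0 + 170 + 65 + -10 = 225 deg
  cos(225 deg) = -0.7071, sin(225 deg) = -0.7071
  joint[4] = (5.6772, -3.0286) + 7.5 * (-0.7071, -0.7071) = (5.6772 + -5.3033, -3.0286 + -5.3033) = (0.3739, -8.3319)
End effector: (0.3739, -8.3319)

Answer: 0.3739 -8.3319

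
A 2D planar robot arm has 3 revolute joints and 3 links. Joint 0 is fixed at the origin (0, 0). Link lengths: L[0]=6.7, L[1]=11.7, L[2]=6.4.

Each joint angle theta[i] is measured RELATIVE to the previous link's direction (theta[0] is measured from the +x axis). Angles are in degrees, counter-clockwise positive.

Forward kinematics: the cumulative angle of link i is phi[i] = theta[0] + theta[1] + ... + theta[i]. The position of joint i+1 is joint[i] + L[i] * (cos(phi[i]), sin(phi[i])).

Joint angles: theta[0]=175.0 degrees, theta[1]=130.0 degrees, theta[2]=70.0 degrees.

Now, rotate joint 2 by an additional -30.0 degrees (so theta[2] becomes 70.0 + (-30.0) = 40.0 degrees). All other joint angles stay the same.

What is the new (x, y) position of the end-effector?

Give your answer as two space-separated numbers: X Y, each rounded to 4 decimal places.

joint[0] = (0.0000, 0.0000)  (base)
link 0: phi[0] = 175 = 175 deg
  cos(175 deg) = -0.9962, sin(175 deg) = 0.0872
  joint[1] = (0.0000, 0.0000) + 6.7 * (-0.9962, 0.0872) = (0.0000 + -6.6745, 0.0000 + 0.5839) = (-6.6745, 0.5839)
link 1: phi[1] = 175 + 130 = 305 deg
  cos(305 deg) = 0.5736, sin(305 deg) = -0.8192
  joint[2] = (-6.6745, 0.5839) + 11.7 * (0.5736, -0.8192) = (-6.6745 + 6.7108, 0.5839 + -9.5841) = (0.0363, -9.0001)
link 2: phi[2] = 175 + 130 + 40 = 345 deg
  cos(345 deg) = 0.9659, sin(345 deg) = -0.2588
  joint[3] = (0.0363, -9.0001) + 6.4 * (0.9659, -0.2588) = (0.0363 + 6.1819, -9.0001 + -1.6564) = (6.2183, -10.6566)
End effector: (6.2183, -10.6566)

Answer: 6.2183 -10.6566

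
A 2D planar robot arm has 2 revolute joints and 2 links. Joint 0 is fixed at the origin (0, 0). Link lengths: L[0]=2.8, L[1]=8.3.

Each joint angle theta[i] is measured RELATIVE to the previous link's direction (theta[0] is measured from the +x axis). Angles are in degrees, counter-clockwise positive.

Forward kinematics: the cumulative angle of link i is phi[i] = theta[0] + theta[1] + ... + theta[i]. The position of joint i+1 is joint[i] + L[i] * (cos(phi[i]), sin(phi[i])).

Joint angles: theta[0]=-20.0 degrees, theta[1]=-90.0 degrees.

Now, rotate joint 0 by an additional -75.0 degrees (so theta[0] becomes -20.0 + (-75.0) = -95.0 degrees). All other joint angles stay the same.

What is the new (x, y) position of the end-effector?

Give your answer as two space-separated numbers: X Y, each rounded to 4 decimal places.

joint[0] = (0.0000, 0.0000)  (base)
link 0: phi[0] = -95 = -95 deg
  cos(-95 deg) = -0.0872, sin(-95 deg) = -0.9962
  joint[1] = (0.0000, 0.0000) + 2.8 * (-0.0872, -0.9962) = (0.0000 + -0.2440, 0.0000 + -2.7893) = (-0.2440, -2.7893)
link 1: phi[1] = -95 + -90 = -185 deg
  cos(-185 deg) = -0.9962, sin(-185 deg) = 0.0872
  joint[2] = (-0.2440, -2.7893) + 8.3 * (-0.9962, 0.0872) = (-0.2440 + -8.2684, -2.7893 + 0.7234) = (-8.5125, -2.0660)
End effector: (-8.5125, -2.0660)

Answer: -8.5125 -2.0660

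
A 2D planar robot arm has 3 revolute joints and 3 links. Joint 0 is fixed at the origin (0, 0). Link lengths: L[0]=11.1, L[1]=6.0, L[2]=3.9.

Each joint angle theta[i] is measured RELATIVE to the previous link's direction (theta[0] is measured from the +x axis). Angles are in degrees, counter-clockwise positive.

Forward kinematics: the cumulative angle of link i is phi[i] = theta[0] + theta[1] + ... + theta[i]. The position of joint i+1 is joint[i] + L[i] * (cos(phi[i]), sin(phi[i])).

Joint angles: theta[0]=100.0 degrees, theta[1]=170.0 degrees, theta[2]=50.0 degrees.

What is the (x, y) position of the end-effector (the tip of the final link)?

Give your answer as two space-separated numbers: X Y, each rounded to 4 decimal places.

joint[0] = (0.0000, 0.0000)  (base)
link 0: phi[0] = 100 = 100 deg
  cos(100 deg) = -0.1736, sin(100 deg) = 0.9848
  joint[1] = (0.0000, 0.0000) + 11.1 * (-0.1736, 0.9848) = (0.0000 + -1.9275, 0.0000 + 10.9314) = (-1.9275, 10.9314)
link 1: phi[1] = 100 + 170 = 270 deg
  cos(270 deg) = -0.0000, sin(270 deg) = -1.0000
  joint[2] = (-1.9275, 10.9314) + 6 * (-0.0000, -1.0000) = (-1.9275 + -0.0000, 10.9314 + -6.0000) = (-1.9275, 4.9314)
link 2: phi[2] = 100 + 170 + 50 = 320 deg
  cos(320 deg) = 0.7660, sin(320 deg) = -0.6428
  joint[3] = (-1.9275, 4.9314) + 3.9 * (0.7660, -0.6428) = (-1.9275 + 2.9876, 4.9314 + -2.5069) = (1.0601, 2.4245)
End effector: (1.0601, 2.4245)

Answer: 1.0601 2.4245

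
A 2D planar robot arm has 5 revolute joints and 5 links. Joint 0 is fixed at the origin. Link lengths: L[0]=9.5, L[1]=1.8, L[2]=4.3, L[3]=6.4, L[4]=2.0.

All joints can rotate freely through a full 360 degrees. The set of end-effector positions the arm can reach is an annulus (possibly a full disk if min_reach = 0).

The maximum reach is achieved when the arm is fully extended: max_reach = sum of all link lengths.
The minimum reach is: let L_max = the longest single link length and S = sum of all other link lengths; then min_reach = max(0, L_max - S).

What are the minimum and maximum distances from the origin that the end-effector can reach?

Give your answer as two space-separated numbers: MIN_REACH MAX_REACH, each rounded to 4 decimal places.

Answer: 0.0000 24.0000

Derivation:
Link lengths: [9.5, 1.8, 4.3, 6.4, 2.0]
max_reach = 9.5 + 1.8 + 4.3 + 6.4 + 2 = 24
L_max = max([9.5, 1.8, 4.3, 6.4, 2.0]) = 9.5
S (sum of others) = 24 - 9.5 = 14.5
min_reach = max(0, 9.5 - 14.5) = max(0, -5) = 0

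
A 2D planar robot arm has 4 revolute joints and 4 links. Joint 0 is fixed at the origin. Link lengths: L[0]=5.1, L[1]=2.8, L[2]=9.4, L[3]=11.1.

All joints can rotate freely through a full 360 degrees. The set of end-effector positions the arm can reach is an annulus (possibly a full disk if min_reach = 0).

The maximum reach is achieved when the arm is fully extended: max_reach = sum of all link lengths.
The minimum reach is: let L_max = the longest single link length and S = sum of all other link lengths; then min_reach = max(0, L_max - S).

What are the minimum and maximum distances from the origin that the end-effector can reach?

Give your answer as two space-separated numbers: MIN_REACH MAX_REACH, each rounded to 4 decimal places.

Answer: 0.0000 28.4000

Derivation:
Link lengths: [5.1, 2.8, 9.4, 11.1]
max_reach = 5.1 + 2.8 + 9.4 + 11.1 = 28.4
L_max = max([5.1, 2.8, 9.4, 11.1]) = 11.1
S (sum of others) = 28.4 - 11.1 = 17.3
min_reach = max(0, 11.1 - 17.3) = max(0, -6.2) = 0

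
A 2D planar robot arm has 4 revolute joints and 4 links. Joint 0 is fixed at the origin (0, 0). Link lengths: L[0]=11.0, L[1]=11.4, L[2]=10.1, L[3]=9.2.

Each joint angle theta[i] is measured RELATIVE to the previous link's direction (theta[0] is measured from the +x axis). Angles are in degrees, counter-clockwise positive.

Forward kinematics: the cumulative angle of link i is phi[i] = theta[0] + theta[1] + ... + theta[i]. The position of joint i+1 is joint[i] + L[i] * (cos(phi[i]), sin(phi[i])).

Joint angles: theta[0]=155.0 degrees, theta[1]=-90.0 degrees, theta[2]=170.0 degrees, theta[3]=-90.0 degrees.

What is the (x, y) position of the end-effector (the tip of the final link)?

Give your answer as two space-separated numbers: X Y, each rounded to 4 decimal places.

Answer: -18.4809 11.9842

Derivation:
joint[0] = (0.0000, 0.0000)  (base)
link 0: phi[0] = 155 = 155 deg
  cos(155 deg) = -0.9063, sin(155 deg) = 0.4226
  joint[1] = (0.0000, 0.0000) + 11 * (-0.9063, 0.4226) = (0.0000 + -9.9694, 0.0000 + 4.6488) = (-9.9694, 4.6488)
link 1: phi[1] = 155 + -90 = 65 deg
  cos(65 deg) = 0.4226, sin(65 deg) = 0.9063
  joint[2] = (-9.9694, 4.6488) + 11.4 * (0.4226, 0.9063) = (-9.9694 + 4.8178, 4.6488 + 10.3319) = (-5.1515, 14.9807)
link 2: phi[2] = 155 + -90 + 170 = 235 deg
  cos(235 deg) = -0.5736, sin(235 deg) = -0.8192
  joint[3] = (-5.1515, 14.9807) + 10.1 * (-0.5736, -0.8192) = (-5.1515 + -5.7931, 14.9807 + -8.2734) = (-10.9447, 6.7073)
link 3: phi[3] = 155 + -90 + 170 + -90 = 145 deg
  cos(145 deg) = -0.8192, sin(145 deg) = 0.5736
  joint[4] = (-10.9447, 6.7073) + 9.2 * (-0.8192, 0.5736) = (-10.9447 + -7.5362, 6.7073 + 5.2769) = (-18.4809, 11.9842)
End effector: (-18.4809, 11.9842)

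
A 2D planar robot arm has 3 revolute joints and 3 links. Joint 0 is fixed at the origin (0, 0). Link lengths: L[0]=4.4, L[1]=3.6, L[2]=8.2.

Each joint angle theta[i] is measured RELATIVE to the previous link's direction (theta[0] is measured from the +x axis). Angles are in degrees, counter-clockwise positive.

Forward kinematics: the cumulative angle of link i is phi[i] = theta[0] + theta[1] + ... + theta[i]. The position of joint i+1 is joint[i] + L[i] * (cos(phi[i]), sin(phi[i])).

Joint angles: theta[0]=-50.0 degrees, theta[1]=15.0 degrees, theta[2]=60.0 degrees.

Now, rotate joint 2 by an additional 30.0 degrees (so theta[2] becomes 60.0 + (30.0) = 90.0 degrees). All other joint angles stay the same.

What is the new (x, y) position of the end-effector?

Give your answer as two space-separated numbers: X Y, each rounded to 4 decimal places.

Answer: 10.4805 1.2816

Derivation:
joint[0] = (0.0000, 0.0000)  (base)
link 0: phi[0] = -50 = -50 deg
  cos(-50 deg) = 0.6428, sin(-50 deg) = -0.7660
  joint[1] = (0.0000, 0.0000) + 4.4 * (0.6428, -0.7660) = (0.0000 + 2.8283, 0.0000 + -3.3706) = (2.8283, -3.3706)
link 1: phi[1] = -50 + 15 = -35 deg
  cos(-35 deg) = 0.8192, sin(-35 deg) = -0.5736
  joint[2] = (2.8283, -3.3706) + 3.6 * (0.8192, -0.5736) = (2.8283 + 2.9489, -3.3706 + -2.0649) = (5.7772, -5.4355)
link 2: phi[2] = -50 + 15 + 90 = 55 deg
  cos(55 deg) = 0.5736, sin(55 deg) = 0.8192
  joint[3] = (5.7772, -5.4355) + 8.2 * (0.5736, 0.8192) = (5.7772 + 4.7033, -5.4355 + 6.7170) = (10.4805, 1.2816)
End effector: (10.4805, 1.2816)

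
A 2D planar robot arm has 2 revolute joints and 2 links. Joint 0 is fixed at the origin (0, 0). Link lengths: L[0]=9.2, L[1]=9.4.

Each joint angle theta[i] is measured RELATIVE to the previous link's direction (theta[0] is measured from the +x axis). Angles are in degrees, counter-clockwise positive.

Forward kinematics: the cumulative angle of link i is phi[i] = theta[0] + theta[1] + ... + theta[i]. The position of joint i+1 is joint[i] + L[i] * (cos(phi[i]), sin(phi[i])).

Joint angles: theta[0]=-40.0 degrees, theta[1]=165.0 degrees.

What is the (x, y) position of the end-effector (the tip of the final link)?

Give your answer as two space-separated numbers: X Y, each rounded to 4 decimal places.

joint[0] = (0.0000, 0.0000)  (base)
link 0: phi[0] = -40 = -40 deg
  cos(-40 deg) = 0.7660, sin(-40 deg) = -0.6428
  joint[1] = (0.0000, 0.0000) + 9.2 * (0.7660, -0.6428) = (0.0000 + 7.0476, 0.0000 + -5.9136) = (7.0476, -5.9136)
link 1: phi[1] = -40 + 165 = 125 deg
  cos(125 deg) = -0.5736, sin(125 deg) = 0.8192
  joint[2] = (7.0476, -5.9136) + 9.4 * (-0.5736, 0.8192) = (7.0476 + -5.3916, -5.9136 + 7.7000) = (1.6560, 1.7864)
End effector: (1.6560, 1.7864)

Answer: 1.6560 1.7864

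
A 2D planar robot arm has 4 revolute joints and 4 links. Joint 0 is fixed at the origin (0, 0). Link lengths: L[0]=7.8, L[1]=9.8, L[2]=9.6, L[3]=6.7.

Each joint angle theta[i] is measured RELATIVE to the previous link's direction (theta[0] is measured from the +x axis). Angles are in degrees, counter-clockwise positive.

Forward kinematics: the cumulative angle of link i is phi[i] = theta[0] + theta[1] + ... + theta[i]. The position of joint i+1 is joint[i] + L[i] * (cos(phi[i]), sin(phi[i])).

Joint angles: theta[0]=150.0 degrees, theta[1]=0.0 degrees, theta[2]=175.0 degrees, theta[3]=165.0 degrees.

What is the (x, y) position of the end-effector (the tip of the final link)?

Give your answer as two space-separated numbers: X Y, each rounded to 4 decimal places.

joint[0] = (0.0000, 0.0000)  (base)
link 0: phi[0] = 150 = 150 deg
  cos(150 deg) = -0.8660, sin(150 deg) = 0.5000
  joint[1] = (0.0000, 0.0000) + 7.8 * (-0.8660, 0.5000) = (0.0000 + -6.7550, 0.0000 + 3.9000) = (-6.7550, 3.9000)
link 1: phi[1] = 150 + 0 = 150 deg
  cos(150 deg) = -0.8660, sin(150 deg) = 0.5000
  joint[2] = (-6.7550, 3.9000) + 9.8 * (-0.8660, 0.5000) = (-6.7550 + -8.4870, 3.9000 + 4.9000) = (-15.2420, 8.8000)
link 2: phi[2] = 150 + 0 + 175 = 325 deg
  cos(325 deg) = 0.8192, sin(325 deg) = -0.5736
  joint[3] = (-15.2420, 8.8000) + 9.6 * (0.8192, -0.5736) = (-15.2420 + 7.8639, 8.8000 + -5.5063) = (-7.3782, 3.2937)
link 3: phi[3] = 150 + 0 + 175 + 165 = 490 deg
  cos(490 deg) = -0.6428, sin(490 deg) = 0.7660
  joint[4] = (-7.3782, 3.2937) + 6.7 * (-0.6428, 0.7660) = (-7.3782 + -4.3067, 3.2937 + 5.1325) = (-11.6849, 8.4262)
End effector: (-11.6849, 8.4262)

Answer: -11.6849 8.4262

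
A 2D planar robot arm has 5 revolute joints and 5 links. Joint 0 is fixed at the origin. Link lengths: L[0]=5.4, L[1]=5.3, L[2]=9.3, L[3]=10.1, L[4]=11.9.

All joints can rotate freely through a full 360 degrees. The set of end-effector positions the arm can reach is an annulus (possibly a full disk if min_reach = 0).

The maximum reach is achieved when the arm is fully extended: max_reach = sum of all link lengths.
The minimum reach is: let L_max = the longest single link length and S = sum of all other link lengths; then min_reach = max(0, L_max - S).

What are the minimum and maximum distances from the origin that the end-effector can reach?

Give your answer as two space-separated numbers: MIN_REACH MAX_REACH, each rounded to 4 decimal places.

Link lengths: [5.4, 5.3, 9.3, 10.1, 11.9]
max_reach = 5.4 + 5.3 + 9.3 + 10.1 + 11.9 = 42
L_max = max([5.4, 5.3, 9.3, 10.1, 11.9]) = 11.9
S (sum of others) = 42 - 11.9 = 30.1
min_reach = max(0, 11.9 - 30.1) = max(0, -18.2) = 0

Answer: 0.0000 42.0000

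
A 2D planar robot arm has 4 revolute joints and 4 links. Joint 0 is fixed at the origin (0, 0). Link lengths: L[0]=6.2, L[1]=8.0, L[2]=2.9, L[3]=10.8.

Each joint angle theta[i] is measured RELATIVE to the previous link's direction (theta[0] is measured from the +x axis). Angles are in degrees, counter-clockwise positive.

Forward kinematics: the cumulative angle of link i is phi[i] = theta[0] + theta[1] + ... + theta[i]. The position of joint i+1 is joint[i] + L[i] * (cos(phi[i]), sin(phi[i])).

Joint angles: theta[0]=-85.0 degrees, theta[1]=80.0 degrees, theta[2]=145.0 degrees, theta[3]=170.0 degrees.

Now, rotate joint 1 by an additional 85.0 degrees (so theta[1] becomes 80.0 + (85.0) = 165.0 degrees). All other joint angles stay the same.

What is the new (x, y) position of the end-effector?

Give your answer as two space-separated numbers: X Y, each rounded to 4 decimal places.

joint[0] = (0.0000, 0.0000)  (base)
link 0: phi[0] = -85 = -85 deg
  cos(-85 deg) = 0.0872, sin(-85 deg) = -0.9962
  joint[1] = (0.0000, 0.0000) + 6.2 * (0.0872, -0.9962) = (0.0000 + 0.5404, 0.0000 + -6.1764) = (0.5404, -6.1764)
link 1: phi[1] = -85 + 165 = 80 deg
  cos(80 deg) = 0.1736, sin(80 deg) = 0.9848
  joint[2] = (0.5404, -6.1764) + 8 * (0.1736, 0.9848) = (0.5404 + 1.3892, -6.1764 + 7.8785) = (1.9296, 1.7021)
link 2: phi[2] = -85 + 165 + 145 = 225 deg
  cos(225 deg) = -0.7071, sin(225 deg) = -0.7071
  joint[3] = (1.9296, 1.7021) + 2.9 * (-0.7071, -0.7071) = (1.9296 + -2.0506, 1.7021 + -2.0506) = (-0.1211, -0.3486)
link 3: phi[3] = -85 + 165 + 145 + 170 = 395 deg
  cos(395 deg) = 0.8192, sin(395 deg) = 0.5736
  joint[4] = (-0.1211, -0.3486) + 10.8 * (0.8192, 0.5736) = (-0.1211 + 8.8468, -0.3486 + 6.1946) = (8.7258, 5.8461)
End effector: (8.7258, 5.8461)

Answer: 8.7258 5.8461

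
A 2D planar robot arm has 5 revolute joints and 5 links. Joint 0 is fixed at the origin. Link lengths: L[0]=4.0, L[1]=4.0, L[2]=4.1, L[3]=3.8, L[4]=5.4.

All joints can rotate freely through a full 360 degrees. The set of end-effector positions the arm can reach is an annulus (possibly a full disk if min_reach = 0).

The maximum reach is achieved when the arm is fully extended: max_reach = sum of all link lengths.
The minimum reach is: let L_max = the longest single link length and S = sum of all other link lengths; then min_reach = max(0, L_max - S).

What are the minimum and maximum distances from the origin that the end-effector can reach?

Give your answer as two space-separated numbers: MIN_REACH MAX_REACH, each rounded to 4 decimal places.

Link lengths: [4.0, 4.0, 4.1, 3.8, 5.4]
max_reach = 4 + 4 + 4.1 + 3.8 + 5.4 = 21.3
L_max = max([4.0, 4.0, 4.1, 3.8, 5.4]) = 5.4
S (sum of others) = 21.3 - 5.4 = 15.9
min_reach = max(0, 5.4 - 15.9) = max(0, -10.5) = 0

Answer: 0.0000 21.3000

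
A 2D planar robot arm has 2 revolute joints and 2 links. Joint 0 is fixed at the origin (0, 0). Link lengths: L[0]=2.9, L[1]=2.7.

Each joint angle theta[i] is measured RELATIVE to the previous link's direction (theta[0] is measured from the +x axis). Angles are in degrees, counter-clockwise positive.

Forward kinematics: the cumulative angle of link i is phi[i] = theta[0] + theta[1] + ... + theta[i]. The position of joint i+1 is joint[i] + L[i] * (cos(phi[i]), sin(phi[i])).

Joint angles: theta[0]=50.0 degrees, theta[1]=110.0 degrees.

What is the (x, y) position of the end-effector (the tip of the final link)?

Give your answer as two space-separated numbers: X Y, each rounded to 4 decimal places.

joint[0] = (0.0000, 0.0000)  (base)
link 0: phi[0] = 50 = 50 deg
  cos(50 deg) = 0.6428, sin(50 deg) = 0.7660
  joint[1] = (0.0000, 0.0000) + 2.9 * (0.6428, 0.7660) = (0.0000 + 1.8641, 0.0000 + 2.2215) = (1.8641, 2.2215)
link 1: phi[1] = 50 + 110 = 160 deg
  cos(160 deg) = -0.9397, sin(160 deg) = 0.3420
  joint[2] = (1.8641, 2.2215) + 2.7 * (-0.9397, 0.3420) = (1.8641 + -2.5372, 2.2215 + 0.9235) = (-0.6731, 3.1450)
End effector: (-0.6731, 3.1450)

Answer: -0.6731 3.1450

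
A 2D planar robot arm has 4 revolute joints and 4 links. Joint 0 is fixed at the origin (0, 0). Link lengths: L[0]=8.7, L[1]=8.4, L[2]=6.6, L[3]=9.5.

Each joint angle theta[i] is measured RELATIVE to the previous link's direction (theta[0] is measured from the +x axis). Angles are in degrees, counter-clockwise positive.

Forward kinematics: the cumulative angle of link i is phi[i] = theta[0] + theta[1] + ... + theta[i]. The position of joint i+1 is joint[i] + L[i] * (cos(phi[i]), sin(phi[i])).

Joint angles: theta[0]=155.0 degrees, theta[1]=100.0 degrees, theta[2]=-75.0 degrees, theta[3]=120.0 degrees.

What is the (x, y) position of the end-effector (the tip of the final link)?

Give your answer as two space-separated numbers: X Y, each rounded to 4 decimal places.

joint[0] = (0.0000, 0.0000)  (base)
link 0: phi[0] = 155 = 155 deg
  cos(155 deg) = -0.9063, sin(155 deg) = 0.4226
  joint[1] = (0.0000, 0.0000) + 8.7 * (-0.9063, 0.4226) = (0.0000 + -7.8849, 0.0000 + 3.6768) = (-7.8849, 3.6768)
link 1: phi[1] = 155 + 100 = 255 deg
  cos(255 deg) = -0.2588, sin(255 deg) = -0.9659
  joint[2] = (-7.8849, 3.6768) + 8.4 * (-0.2588, -0.9659) = (-7.8849 + -2.1741, 3.6768 + -8.1138) = (-10.0590, -4.4370)
link 2: phi[2] = 155 + 100 + -75 = 180 deg
  cos(180 deg) = -1.0000, sin(180 deg) = 0.0000
  joint[3] = (-10.0590, -4.4370) + 6.6 * (-1.0000, 0.0000) = (-10.0590 + -6.6000, -4.4370 + 0.0000) = (-16.6590, -4.4370)
link 3: phi[3] = 155 + 100 + -75 + 120 = 300 deg
  cos(300 deg) = 0.5000, sin(300 deg) = -0.8660
  joint[4] = (-16.6590, -4.4370) + 9.5 * (0.5000, -0.8660) = (-16.6590 + 4.7500, -4.4370 + -8.2272) = (-11.9090, -12.6642)
End effector: (-11.9090, -12.6642)

Answer: -11.9090 -12.6642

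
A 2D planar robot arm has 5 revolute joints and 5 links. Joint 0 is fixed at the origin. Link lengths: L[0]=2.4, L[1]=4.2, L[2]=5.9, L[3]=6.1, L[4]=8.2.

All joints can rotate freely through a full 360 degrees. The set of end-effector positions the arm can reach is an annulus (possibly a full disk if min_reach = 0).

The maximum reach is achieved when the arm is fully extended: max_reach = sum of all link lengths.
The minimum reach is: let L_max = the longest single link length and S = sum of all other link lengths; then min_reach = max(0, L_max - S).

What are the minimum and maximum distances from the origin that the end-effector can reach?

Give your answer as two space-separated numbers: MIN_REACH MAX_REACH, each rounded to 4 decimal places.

Answer: 0.0000 26.8000

Derivation:
Link lengths: [2.4, 4.2, 5.9, 6.1, 8.2]
max_reach = 2.4 + 4.2 + 5.9 + 6.1 + 8.2 = 26.8
L_max = max([2.4, 4.2, 5.9, 6.1, 8.2]) = 8.2
S (sum of others) = 26.8 - 8.2 = 18.6
min_reach = max(0, 8.2 - 18.6) = max(0, -10.4) = 0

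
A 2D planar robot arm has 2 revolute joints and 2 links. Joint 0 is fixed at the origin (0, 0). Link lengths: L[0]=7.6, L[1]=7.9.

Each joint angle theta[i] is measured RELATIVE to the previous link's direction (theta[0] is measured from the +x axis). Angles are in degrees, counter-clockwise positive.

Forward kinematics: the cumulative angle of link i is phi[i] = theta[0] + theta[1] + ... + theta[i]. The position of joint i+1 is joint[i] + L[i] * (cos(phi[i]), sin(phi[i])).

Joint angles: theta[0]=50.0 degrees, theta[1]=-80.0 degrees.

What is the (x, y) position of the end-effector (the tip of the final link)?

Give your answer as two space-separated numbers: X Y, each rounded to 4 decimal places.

Answer: 11.7268 1.8719

Derivation:
joint[0] = (0.0000, 0.0000)  (base)
link 0: phi[0] = 50 = 50 deg
  cos(50 deg) = 0.6428, sin(50 deg) = 0.7660
  joint[1] = (0.0000, 0.0000) + 7.6 * (0.6428, 0.7660) = (0.0000 + 4.8852, 0.0000 + 5.8219) = (4.8852, 5.8219)
link 1: phi[1] = 50 + -80 = -30 deg
  cos(-30 deg) = 0.8660, sin(-30 deg) = -0.5000
  joint[2] = (4.8852, 5.8219) + 7.9 * (0.8660, -0.5000) = (4.8852 + 6.8416, 5.8219 + -3.9500) = (11.7268, 1.8719)
End effector: (11.7268, 1.8719)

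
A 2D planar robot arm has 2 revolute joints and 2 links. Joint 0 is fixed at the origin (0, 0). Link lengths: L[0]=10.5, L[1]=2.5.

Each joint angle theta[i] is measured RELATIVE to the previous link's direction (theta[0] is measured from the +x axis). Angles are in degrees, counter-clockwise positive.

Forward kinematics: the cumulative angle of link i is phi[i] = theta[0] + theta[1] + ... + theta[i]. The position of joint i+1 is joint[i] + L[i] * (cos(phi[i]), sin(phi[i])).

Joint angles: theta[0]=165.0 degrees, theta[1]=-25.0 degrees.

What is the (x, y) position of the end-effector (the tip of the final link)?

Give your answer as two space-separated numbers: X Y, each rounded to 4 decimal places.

joint[0] = (0.0000, 0.0000)  (base)
link 0: phi[0] = 165 = 165 deg
  cos(165 deg) = -0.9659, sin(165 deg) = 0.2588
  joint[1] = (0.0000, 0.0000) + 10.5 * (-0.9659, 0.2588) = (0.0000 + -10.1422, 0.0000 + 2.7176) = (-10.1422, 2.7176)
link 1: phi[1] = 165 + -25 = 140 deg
  cos(140 deg) = -0.7660, sin(140 deg) = 0.6428
  joint[2] = (-10.1422, 2.7176) + 2.5 * (-0.7660, 0.6428) = (-10.1422 + -1.9151, 2.7176 + 1.6070) = (-12.0573, 4.3246)
End effector: (-12.0573, 4.3246)

Answer: -12.0573 4.3246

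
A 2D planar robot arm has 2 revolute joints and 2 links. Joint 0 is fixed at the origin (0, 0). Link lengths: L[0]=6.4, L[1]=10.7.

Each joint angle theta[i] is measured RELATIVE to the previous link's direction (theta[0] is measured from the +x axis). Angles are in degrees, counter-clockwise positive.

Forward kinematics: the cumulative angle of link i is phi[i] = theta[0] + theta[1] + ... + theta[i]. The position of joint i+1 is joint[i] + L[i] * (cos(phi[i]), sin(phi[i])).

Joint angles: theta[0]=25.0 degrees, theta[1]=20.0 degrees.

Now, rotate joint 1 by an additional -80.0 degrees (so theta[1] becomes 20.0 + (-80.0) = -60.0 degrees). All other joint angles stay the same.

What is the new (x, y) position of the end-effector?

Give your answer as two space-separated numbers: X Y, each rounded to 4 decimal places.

Answer: 14.5653 -3.4325

Derivation:
joint[0] = (0.0000, 0.0000)  (base)
link 0: phi[0] = 25 = 25 deg
  cos(25 deg) = 0.9063, sin(25 deg) = 0.4226
  joint[1] = (0.0000, 0.0000) + 6.4 * (0.9063, 0.4226) = (0.0000 + 5.8004, 0.0000 + 2.7048) = (5.8004, 2.7048)
link 1: phi[1] = 25 + -60 = -35 deg
  cos(-35 deg) = 0.8192, sin(-35 deg) = -0.5736
  joint[2] = (5.8004, 2.7048) + 10.7 * (0.8192, -0.5736) = (5.8004 + 8.7649, 2.7048 + -6.1373) = (14.5653, -3.4325)
End effector: (14.5653, -3.4325)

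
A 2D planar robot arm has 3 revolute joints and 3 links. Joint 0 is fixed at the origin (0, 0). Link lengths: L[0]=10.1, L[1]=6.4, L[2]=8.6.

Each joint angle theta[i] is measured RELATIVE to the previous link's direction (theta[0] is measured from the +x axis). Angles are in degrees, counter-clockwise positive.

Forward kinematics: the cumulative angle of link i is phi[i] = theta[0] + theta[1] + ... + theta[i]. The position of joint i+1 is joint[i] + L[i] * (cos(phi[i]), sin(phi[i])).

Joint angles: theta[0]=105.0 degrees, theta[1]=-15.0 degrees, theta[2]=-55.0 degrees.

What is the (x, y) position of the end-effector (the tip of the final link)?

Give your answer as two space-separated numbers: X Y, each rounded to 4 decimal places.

Answer: 4.4306 21.0886

Derivation:
joint[0] = (0.0000, 0.0000)  (base)
link 0: phi[0] = 105 = 105 deg
  cos(105 deg) = -0.2588, sin(105 deg) = 0.9659
  joint[1] = (0.0000, 0.0000) + 10.1 * (-0.2588, 0.9659) = (0.0000 + -2.6141, 0.0000 + 9.7559) = (-2.6141, 9.7559)
link 1: phi[1] = 105 + -15 = 90 deg
  cos(90 deg) = 0.0000, sin(90 deg) = 1.0000
  joint[2] = (-2.6141, 9.7559) + 6.4 * (0.0000, 1.0000) = (-2.6141 + 0.0000, 9.7559 + 6.4000) = (-2.6141, 16.1559)
link 2: phi[2] = 105 + -15 + -55 = 35 deg
  cos(35 deg) = 0.8192, sin(35 deg) = 0.5736
  joint[3] = (-2.6141, 16.1559) + 8.6 * (0.8192, 0.5736) = (-2.6141 + 7.0447, 16.1559 + 4.9328) = (4.4306, 21.0886)
End effector: (4.4306, 21.0886)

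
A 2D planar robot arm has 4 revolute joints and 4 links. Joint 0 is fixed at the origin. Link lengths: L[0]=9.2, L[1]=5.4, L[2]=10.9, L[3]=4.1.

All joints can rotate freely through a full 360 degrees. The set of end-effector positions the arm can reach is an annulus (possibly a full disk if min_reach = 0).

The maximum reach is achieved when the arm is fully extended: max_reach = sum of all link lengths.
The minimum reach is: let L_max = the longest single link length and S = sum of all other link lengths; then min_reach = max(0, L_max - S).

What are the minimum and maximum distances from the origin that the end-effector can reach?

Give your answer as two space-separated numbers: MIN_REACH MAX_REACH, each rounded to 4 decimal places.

Link lengths: [9.2, 5.4, 10.9, 4.1]
max_reach = 9.2 + 5.4 + 10.9 + 4.1 = 29.6
L_max = max([9.2, 5.4, 10.9, 4.1]) = 10.9
S (sum of others) = 29.6 - 10.9 = 18.7
min_reach = max(0, 10.9 - 18.7) = max(0, -7.8) = 0

Answer: 0.0000 29.6000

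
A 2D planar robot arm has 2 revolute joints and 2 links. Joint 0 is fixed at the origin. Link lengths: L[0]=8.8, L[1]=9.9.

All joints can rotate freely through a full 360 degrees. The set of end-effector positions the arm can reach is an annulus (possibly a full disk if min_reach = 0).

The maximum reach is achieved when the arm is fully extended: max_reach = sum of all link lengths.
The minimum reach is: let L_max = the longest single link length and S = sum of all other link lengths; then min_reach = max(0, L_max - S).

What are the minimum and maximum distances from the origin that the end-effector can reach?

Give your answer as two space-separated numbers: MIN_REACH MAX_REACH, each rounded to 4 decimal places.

Answer: 1.1000 18.7000

Derivation:
Link lengths: [8.8, 9.9]
max_reach = 8.8 + 9.9 = 18.7
L_max = max([8.8, 9.9]) = 9.9
S (sum of others) = 18.7 - 9.9 = 8.8
min_reach = max(0, 9.9 - 8.8) = max(0, 1.1) = 1.1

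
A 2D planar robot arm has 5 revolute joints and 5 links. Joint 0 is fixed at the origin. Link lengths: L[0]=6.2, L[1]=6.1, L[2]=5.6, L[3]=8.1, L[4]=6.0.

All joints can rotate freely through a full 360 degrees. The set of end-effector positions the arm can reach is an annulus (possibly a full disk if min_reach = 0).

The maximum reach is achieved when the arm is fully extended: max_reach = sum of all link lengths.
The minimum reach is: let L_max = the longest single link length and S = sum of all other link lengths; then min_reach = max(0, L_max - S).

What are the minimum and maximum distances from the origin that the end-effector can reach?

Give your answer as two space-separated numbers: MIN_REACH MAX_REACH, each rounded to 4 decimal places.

Link lengths: [6.2, 6.1, 5.6, 8.1, 6.0]
max_reach = 6.2 + 6.1 + 5.6 + 8.1 + 6 = 32
L_max = max([6.2, 6.1, 5.6, 8.1, 6.0]) = 8.1
S (sum of others) = 32 - 8.1 = 23.9
min_reach = max(0, 8.1 - 23.9) = max(0, -15.8) = 0

Answer: 0.0000 32.0000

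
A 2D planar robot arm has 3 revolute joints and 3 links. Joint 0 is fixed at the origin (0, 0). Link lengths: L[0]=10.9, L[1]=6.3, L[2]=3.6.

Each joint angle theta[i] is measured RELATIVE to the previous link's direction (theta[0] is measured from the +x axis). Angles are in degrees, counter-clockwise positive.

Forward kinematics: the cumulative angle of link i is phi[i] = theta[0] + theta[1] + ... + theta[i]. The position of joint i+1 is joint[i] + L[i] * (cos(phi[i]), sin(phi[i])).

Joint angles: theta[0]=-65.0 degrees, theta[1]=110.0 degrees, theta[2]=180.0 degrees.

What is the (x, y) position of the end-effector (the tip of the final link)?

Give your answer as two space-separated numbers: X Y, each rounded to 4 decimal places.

joint[0] = (0.0000, 0.0000)  (base)
link 0: phi[0] = -65 = -65 deg
  cos(-65 deg) = 0.4226, sin(-65 deg) = -0.9063
  joint[1] = (0.0000, 0.0000) + 10.9 * (0.4226, -0.9063) = (0.0000 + 4.6065, 0.0000 + -9.8788) = (4.6065, -9.8788)
link 1: phi[1] = -65 + 110 = 45 deg
  cos(45 deg) = 0.7071, sin(45 deg) = 0.7071
  joint[2] = (4.6065, -9.8788) + 6.3 * (0.7071, 0.7071) = (4.6065 + 4.4548, -9.8788 + 4.4548) = (9.0613, -5.4240)
link 2: phi[2] = -65 + 110 + 180 = 225 deg
  cos(225 deg) = -0.7071, sin(225 deg) = -0.7071
  joint[3] = (9.0613, -5.4240) + 3.6 * (-0.7071, -0.7071) = (9.0613 + -2.5456, -5.4240 + -2.5456) = (6.5157, -7.9696)
End effector: (6.5157, -7.9696)

Answer: 6.5157 -7.9696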